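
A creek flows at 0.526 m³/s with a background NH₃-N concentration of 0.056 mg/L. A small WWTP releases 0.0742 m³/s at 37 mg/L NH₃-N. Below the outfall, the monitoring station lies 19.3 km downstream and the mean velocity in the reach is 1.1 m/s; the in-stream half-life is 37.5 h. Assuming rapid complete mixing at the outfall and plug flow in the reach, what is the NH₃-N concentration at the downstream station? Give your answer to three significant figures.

4.22 mg/L

Mass balance: C = (0.5260·0.05600 + 0.07420·37.00) / 0.6002 = 2.775/0.6002 = 4.623 mg/L.
Travel time t = 19.3·1000 / 1.1 = 17550 s = 4.874 h.
Half-life 37.5 h → k = ln 2 / 37.5 = 0.01848 h⁻¹ = 0.4436 d⁻¹.
Applying C = C₀e^(−kt): 4.623 × 0.9139 = 4.225 mg/L.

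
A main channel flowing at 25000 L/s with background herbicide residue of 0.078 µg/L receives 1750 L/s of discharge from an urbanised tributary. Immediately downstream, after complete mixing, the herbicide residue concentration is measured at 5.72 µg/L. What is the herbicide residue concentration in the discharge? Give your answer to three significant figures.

86.3 µg/L

Mass balance: 25000·0.07800 + 1750·Cₑ = 26750·5.720
→ Cₑ = (26750·5.720 − 25000·0.07800) / 1750 = 86.32 µg/L.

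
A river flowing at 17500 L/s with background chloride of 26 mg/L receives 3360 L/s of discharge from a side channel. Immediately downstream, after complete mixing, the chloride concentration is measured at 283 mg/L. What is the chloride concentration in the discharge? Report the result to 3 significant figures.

Mass balance: 17500·26.00 + 3360·Cₑ = 20860·283.0
→ Cₑ = (20860·283.0 − 17500·26.00) / 3360 = 1622 mg/L.

1620 mg/L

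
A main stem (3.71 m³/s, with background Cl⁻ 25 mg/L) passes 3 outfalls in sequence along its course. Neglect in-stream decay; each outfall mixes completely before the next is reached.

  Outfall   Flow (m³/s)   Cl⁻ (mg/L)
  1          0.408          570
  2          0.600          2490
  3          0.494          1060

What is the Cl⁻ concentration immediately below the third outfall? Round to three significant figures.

Below outfall 1: Q → 4.118 m³/s, C = (3.710·25.00 + 0.4080·570.0)/4.118 = 79.00 mg/L.
Below outfall 2: Q → 4.718 m³/s, C = (4.118·79.00 + 0.6000·2490)/4.718 = 385.6 mg/L.
Below outfall 3: Q → 5.212 m³/s, C = (4.718·385.6 + 0.4940·1060)/5.212 = 449.5 mg/L.

450 mg/L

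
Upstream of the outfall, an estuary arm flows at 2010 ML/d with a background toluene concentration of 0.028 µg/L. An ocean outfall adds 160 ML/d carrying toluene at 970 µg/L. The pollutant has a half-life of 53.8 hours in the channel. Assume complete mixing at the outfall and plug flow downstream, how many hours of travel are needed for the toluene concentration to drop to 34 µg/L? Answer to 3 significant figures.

57.7 h

Conservation of mass: C = (2010·0.02800 + 160.0·970.0) / 2170 = 155300/2170 = 71.55 µg/L.
Half-life 53.8 h → k = ln 2 / 53.8 = 0.01288 h⁻¹ = 0.3092 d⁻¹.
71.55·exp(−k·t) = 34 → t = ln(71.55/34)/k = 207900 s = 57.75 h.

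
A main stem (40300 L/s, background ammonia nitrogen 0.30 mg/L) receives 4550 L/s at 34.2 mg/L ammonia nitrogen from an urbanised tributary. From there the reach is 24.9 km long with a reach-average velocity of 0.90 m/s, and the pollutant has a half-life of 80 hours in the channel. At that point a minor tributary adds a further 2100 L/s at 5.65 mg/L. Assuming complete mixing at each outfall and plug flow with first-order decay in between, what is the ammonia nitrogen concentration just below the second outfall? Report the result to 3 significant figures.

3.59 mg/L

Flow-weighted average: C = (40300·0.3000 + 4550·34.20) / 44850 = 167700/44850 = 3.739 mg/L; combined flow 44850 L/s.
Travel time t = 24.9·1000 / 0.90 = 27670 s = 7.685 h.
Half-life 80 h → k = ln 2 / 80 = 0.008664 h⁻¹ = 0.2079 d⁻¹.
Decay over the reach: 3.739·exp(−kt) = 3.739·0.9356 = 3.498 mg/L.
Second outfall: C = (44850·3.498 + 2100·5.650)/46950 = 3.595 mg/L.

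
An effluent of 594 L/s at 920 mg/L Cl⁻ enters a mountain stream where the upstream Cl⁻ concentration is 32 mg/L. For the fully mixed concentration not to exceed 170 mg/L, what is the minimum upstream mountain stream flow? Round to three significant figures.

Set C_mix = 170: (Q·32.00 + 594.0·920.0) / (Q + 594.0) = 170
→ Q = 594.0·(920.0 − 170)/(170 − 32.00) = 3228 L/s.

3230 L/s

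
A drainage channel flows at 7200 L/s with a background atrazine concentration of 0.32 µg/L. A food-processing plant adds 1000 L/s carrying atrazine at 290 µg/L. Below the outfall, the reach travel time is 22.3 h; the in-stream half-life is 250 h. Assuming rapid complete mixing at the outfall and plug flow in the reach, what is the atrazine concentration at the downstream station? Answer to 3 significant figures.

33.5 µg/L

Conservation of mass: C = (7200·0.3200 + 1000·290.0) / 8200 = 292300/8200 = 35.65 µg/L.
Half-life 250 h → k = ln 2 / 250 = 0.002773 h⁻¹ = 0.06654 d⁻¹.
After decay, C = 35.65 × e^(−kt) = 35.65 × 0.9400 = 33.51 µg/L.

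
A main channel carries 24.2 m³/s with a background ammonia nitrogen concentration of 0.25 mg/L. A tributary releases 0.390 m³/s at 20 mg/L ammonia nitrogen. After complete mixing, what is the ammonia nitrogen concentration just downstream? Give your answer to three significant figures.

0.563 mg/L

Mass balance: C = (24.20·0.2500 + 0.3900·20.00) / 24.59 = 13.85/24.59 = 0.5632 mg/L.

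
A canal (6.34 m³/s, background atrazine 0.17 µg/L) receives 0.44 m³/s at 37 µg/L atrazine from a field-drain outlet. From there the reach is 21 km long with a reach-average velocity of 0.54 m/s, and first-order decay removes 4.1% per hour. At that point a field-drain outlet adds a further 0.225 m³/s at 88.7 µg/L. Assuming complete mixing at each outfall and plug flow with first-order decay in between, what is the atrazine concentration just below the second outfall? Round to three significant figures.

4.43 µg/L

Mass balance: C = (6.340·0.1700 + 0.4400·37.00) / 6.780 = 17.36/6.780 = 2.560 µg/L; combined flow 6.780 m³/s.
Travel time t = 21·1000 / 0.54 = 38890 s = 10.80 h.
4.1%/h lost → k = −ln(1 − 0.041) = 0.04186 h⁻¹.
First-order decay: C = 2.560·exp(−k·t) = 2.560·0.6362 = 1.629 µg/L.
Second outfall: C = (6.780·1.629 + 0.2250·88.70)/7.005 = 4.425 µg/L.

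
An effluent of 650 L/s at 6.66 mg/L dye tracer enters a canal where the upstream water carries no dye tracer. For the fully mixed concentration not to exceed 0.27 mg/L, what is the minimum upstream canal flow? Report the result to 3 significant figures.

15400 L/s

Set C_mix = 0.27: (Q·0 + 650.0·6.660) / (Q + 650.0) = 0.27
→ Q = 650.0·(6.660 − 0.27)/(0.27 − 0) = 15380 L/s.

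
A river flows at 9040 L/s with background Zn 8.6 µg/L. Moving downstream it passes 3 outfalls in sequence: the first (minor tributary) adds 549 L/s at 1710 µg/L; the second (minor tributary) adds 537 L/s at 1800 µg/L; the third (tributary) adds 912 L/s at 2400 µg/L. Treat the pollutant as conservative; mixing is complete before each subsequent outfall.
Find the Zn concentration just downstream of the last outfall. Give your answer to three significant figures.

After outfall 1: Q = 9040 + 549.0 = 9589 L/s; C = (9040·8.600 + 549.0·1710)/9589 = 106.0 µg/L.
After outfall 2: Q = 9589 + 537.0 = 10130 L/s; C = (9589·106.0 + 537.0·1800)/10130 = 195.8 µg/L.
After outfall 3: Q = 10130 + 912.0 = 11040 L/s; C = (10130·195.8 + 912.0·2400)/11040 = 378.0 µg/L.

378 µg/L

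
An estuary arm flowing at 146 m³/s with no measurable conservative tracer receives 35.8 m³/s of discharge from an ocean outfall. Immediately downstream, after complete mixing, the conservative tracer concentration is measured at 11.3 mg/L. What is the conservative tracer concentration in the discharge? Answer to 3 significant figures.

57.4 mg/L

Mass balance: 146.0·0 + 35.80·Cₑ = 181.8·11.30
→ Cₑ = (181.8·11.30 − 146.0·0) / 35.80 = 57.38 mg/L.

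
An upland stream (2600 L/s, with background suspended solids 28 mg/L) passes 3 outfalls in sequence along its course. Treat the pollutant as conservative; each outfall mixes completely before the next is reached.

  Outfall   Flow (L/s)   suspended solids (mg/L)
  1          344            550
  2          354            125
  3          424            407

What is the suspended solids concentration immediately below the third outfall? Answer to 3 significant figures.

Below outfall 1: Q → 2944 L/s, C = (2600·28.00 + 344.0·550.0)/2944 = 88.99 mg/L.
Below outfall 2: Q → 3298 L/s, C = (2944·88.99 + 354.0·125.0)/3298 = 92.86 mg/L.
Below outfall 3: Q → 3722 L/s, C = (3298·92.86 + 424.0·407.0)/3722 = 128.6 mg/L.

129 mg/L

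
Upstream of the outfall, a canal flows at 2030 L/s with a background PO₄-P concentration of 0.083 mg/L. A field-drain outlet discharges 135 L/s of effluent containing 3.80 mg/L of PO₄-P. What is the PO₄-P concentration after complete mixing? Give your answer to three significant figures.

0.315 mg/L

Mixed concentration C = ΣQC/ΣQ = (2030·0.08300 + 135.0·3.800) / 2165 = 681.5/2165 = 0.3148 mg/L.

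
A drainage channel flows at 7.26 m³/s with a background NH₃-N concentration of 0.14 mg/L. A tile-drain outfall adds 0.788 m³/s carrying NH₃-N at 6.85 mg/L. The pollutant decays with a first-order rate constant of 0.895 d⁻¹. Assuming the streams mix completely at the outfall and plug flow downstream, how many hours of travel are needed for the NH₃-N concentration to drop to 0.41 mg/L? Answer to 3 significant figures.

Mixed concentration C = ΣQC/ΣQ = (7.260·0.1400 + 0.7880·6.850) / 8.048 = 6.414/8.048 = 0.7970 mg/L.
0.7970·exp(−k·t) = 0.41 → t = ln(0.7970/0.41)/k = 64170 s = 17.82 h.

17.8 h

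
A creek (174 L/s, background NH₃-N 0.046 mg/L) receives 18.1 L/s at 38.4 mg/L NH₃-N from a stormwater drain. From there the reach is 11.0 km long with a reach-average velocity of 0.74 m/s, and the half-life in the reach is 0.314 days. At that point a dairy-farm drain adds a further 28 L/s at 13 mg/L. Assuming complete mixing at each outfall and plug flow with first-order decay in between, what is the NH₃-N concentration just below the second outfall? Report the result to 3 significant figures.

Flow-weighted average: C = (174.0·0.04600 + 18.10·38.40) / 192.1 = 703.0/192.1 = 3.660 mg/L; combined flow 192.1 L/s.
Travel time t = 11.0·1000 / 0.74 = 14860 s = 4.129 h.
Half-life 0.314 d → k = ln 2 / 0.314 = 2.207 d⁻¹.
First-order decay: C = 3.660·exp(−k·t) = 3.660·0.6840 = 2.503 mg/L.
At the second outfall, C = (192.1·2.503 + 28.00·13.00) / (192.1 + 28.00) = 3.839 mg/L.

3.84 mg/L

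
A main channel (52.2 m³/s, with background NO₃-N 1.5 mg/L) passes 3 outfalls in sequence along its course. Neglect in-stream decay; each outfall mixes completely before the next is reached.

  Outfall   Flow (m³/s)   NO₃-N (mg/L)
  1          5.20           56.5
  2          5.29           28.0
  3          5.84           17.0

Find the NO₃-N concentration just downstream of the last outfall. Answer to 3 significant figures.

9.04 mg/L

Below outfall 1: Q → 57.40 m³/s, C = (52.20·1.500 + 5.200·56.50)/57.40 = 6.483 mg/L.
Below outfall 2: Q → 62.69 m³/s, C = (57.40·6.483 + 5.290·28.00)/62.69 = 8.298 mg/L.
Below outfall 3: Q → 68.53 m³/s, C = (62.69·8.298 + 5.840·17.00)/68.53 = 9.040 mg/L.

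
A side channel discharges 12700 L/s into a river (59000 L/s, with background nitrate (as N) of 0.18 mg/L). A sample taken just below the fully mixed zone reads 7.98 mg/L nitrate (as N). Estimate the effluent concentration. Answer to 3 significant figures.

Mass balance: 59000·0.1800 + 12700·Cₑ = 71700·7.980
→ Cₑ = (71700·7.980 − 59000·0.1800) / 12700 = 44.22 mg/L.

44.2 mg/L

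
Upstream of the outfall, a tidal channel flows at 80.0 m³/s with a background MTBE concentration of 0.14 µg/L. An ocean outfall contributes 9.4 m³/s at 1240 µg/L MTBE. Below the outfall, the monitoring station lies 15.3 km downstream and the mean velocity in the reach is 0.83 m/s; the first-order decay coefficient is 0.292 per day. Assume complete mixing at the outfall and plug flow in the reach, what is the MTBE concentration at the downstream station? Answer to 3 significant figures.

After mixing, C = (80.00·0.1400 + 9.400·1240) / 89.40 = 11670/89.40 = 130.5 µg/L.
Travel time t = 15.3·1000 / 0.83 = 18430 s = 5.120 h.
Applying C = C₀e^(−kt): 130.5 × 0.9396 = 122.6 µg/L.

123 µg/L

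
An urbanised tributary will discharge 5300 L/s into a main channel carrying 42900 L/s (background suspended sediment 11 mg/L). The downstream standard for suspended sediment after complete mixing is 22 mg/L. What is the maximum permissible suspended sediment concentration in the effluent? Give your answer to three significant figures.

At the limit, (Qr·Cr + Qe·Cₑ)/(Qr + Qe) = 22:
Cₑ = (48200·22 − 42900·11.00) / 5300 = 111.0 mg/L.

111 mg/L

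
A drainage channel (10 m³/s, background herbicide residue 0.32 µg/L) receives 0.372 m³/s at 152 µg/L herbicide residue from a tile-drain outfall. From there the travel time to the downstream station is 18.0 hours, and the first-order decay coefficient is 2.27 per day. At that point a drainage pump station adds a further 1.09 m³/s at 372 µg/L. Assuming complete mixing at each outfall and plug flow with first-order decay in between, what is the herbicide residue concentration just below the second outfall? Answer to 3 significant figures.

Mixed concentration C = ΣQC/ΣQ = (10.00·0.3200 + 0.3720·152.0) / 10.37 = 59.74/10.37 = 5.760 µg/L; combined flow 10.37 m³/s.
Decay over the reach: 5.760·exp(−kt) = 5.760·0.1822 = 1.050 µg/L.
Second outfall: C = (10.37·1.050 + 1.090·372.0)/11.46 = 36.33 µg/L.

36.3 µg/L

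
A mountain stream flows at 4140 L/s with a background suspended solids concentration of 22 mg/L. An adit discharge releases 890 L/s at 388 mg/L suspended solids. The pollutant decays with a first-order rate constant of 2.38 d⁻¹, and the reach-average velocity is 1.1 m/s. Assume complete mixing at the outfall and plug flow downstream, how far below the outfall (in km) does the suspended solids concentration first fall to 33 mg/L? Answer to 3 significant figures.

Conservation of mass: C = (4140·22.00 + 890.0·388.0) / 5030 = 436400/5030 = 86.76 mg/L.
Set 86.76·exp(−k·t) = 33 → t = ln(86.76/33)/k = 35090 s = 9.748 h.
Distance = v·t = 1.1·35090 = 38600 m = 38.60 km.

38.6 km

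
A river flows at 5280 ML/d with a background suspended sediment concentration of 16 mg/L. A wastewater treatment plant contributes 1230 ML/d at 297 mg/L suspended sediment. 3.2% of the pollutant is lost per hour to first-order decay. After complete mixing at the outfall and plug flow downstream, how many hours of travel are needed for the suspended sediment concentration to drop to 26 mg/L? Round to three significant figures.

Flow-weighted average: C = (5280·16.00 + 1230·297.0) / 6510 = 449800/6510 = 69.09 mg/L.
3.2%/h lost → k = −ln(1 − 0.032) = 0.03252 h⁻¹.
69.09·exp(−k·t) = 26 → t = ln(69.09/26)/k = 108200 s = 30.05 h.

30.1 h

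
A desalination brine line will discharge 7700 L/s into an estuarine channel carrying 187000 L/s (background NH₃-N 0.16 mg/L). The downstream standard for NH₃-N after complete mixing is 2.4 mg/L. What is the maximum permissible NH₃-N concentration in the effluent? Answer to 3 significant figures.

56.8 mg/L

At the limit, (Qr·Cr + Qe·Cₑ)/(Qr + Qe) = 2.4:
Cₑ = (194700·2.4 − 187000·0.1600) / 7700 = 56.80 mg/L.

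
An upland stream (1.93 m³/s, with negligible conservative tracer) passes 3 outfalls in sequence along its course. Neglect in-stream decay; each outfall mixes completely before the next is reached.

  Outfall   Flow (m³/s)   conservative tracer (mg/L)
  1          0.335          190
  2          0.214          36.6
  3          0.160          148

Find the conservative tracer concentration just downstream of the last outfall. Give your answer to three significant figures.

After outfall 1: Q = 1.930 + 0.3350 = 2.265 m³/s; C = (1.930·0 + 0.3350·190.0)/2.265 = 28.10 mg/L.
After outfall 2: Q = 2.265 + 0.2140 = 2.479 m³/s; C = (2.265·28.10 + 0.2140·36.60)/2.479 = 28.84 mg/L.
After outfall 3: Q = 2.479 + 0.1600 = 2.639 m³/s; C = (2.479·28.84 + 0.1600·148.0)/2.639 = 36.06 mg/L.

36.1 mg/L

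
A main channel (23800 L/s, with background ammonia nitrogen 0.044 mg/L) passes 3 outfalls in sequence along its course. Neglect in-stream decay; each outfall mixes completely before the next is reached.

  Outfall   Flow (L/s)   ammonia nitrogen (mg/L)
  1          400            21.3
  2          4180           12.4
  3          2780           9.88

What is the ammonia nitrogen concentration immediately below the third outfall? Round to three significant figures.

Below outfall 1: Q → 24200 L/s, C = (23800·0.04400 + 400.0·21.30)/24200 = 0.3953 mg/L.
Below outfall 2: Q → 28380 L/s, C = (24200·0.3953 + 4180·12.40)/28380 = 2.163 mg/L.
Below outfall 3: Q → 31160 L/s, C = (28380·2.163 + 2780·9.880)/31160 = 2.852 mg/L.

2.85 mg/L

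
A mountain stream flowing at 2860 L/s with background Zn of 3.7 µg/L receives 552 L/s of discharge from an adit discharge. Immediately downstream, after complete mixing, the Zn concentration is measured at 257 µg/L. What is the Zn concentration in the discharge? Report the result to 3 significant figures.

1570 µg/L

Mass balance: 2860·3.700 + 552.0·Cₑ = 3412·257.0
→ Cₑ = (3412·257.0 − 2860·3.700) / 552.0 = 1569 µg/L.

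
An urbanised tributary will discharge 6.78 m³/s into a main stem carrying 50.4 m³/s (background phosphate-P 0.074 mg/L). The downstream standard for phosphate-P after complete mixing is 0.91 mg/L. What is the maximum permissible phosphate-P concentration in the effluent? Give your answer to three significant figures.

At the limit, (Qr·Cr + Qe·Cₑ)/(Qr + Qe) = 0.91:
Cₑ = (57.18·0.91 − 50.40·0.07400) / 6.780 = 7.125 mg/L.

7.12 mg/L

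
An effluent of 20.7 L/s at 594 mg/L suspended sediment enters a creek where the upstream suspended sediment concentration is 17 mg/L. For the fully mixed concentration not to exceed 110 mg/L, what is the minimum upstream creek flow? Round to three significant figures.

108 L/s

Set C_mix = 110: (Q·17.00 + 20.70·594.0) / (Q + 20.70) = 110
→ Q = 20.70·(594.0 − 110)/(110 − 17.00) = 107.7 L/s.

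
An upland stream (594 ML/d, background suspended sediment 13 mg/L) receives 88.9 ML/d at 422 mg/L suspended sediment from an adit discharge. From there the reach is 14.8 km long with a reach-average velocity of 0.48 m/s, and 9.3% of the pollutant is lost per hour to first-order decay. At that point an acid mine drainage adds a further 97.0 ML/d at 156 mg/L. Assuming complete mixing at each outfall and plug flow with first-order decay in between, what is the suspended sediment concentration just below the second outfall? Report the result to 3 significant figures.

44.5 mg/L

Flow-weighted average: C = (594.0·13.00 + 88.90·422.0) / 682.9 = 45240/682.9 = 66.24 mg/L; combined flow 682.9 ML/d.
Travel time t = 14.8·1000 / 0.48 = 30830 s = 8.565 h.
9.3%/h lost → k = −ln(1 − 0.093) = 0.09761 h⁻¹.
Applying C = C₀e^(−kt): 66.24 × 0.4334 = 28.71 mg/L.
Second outfall: C = (682.9·28.71 + 97.00·156.0)/779.9 = 44.54 mg/L.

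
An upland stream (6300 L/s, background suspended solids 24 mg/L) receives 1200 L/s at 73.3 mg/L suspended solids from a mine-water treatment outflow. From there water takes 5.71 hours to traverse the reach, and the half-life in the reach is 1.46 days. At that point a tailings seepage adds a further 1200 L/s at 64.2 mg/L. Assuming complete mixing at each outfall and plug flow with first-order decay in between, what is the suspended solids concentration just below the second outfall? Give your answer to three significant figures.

33.4 mg/L

Flow-weighted average: C = (6300·24.00 + 1200·73.30) / 7500 = 239200/7500 = 31.89 mg/L; combined flow 7500 L/s.
Half-life 1.46 d → k = ln 2 / 1.46 = 0.4748 d⁻¹.
Decay over the reach: 31.89·exp(−kt) = 31.89·0.8932 = 28.48 mg/L.
At the second outfall, C = (7500·28.48 + 1200·64.20) / (7500 + 1200) = 33.41 mg/L.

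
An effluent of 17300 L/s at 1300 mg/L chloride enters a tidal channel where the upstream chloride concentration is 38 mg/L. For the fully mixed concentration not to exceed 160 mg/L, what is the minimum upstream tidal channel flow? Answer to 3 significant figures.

Set C_mix = 160: (Q·38.00 + 17300·1300) / (Q + 17300) = 160
→ Q = 17300·(1300 − 160)/(160 − 38.00) = 161700 L/s.

162000 L/s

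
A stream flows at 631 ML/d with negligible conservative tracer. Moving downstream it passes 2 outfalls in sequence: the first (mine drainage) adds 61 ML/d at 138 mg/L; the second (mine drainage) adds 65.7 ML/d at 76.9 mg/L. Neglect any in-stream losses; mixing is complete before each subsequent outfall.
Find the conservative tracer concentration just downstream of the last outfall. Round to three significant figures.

17.8 mg/L

Below outfall 1: Q → 692.0 ML/d, C = (631.0·0 + 61.00·138.0)/692.0 = 12.16 mg/L.
Below outfall 2: Q → 757.7 ML/d, C = (692.0·12.16 + 65.70·76.90)/757.7 = 17.78 mg/L.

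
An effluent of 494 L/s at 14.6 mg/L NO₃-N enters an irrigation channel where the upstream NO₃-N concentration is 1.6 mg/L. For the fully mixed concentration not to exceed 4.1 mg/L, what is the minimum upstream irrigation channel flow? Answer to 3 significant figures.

2070 L/s

Set C_mix = 4.1: (Q·1.600 + 494.0·14.60) / (Q + 494.0) = 4.1
→ Q = 494.0·(14.60 − 4.1)/(4.1 − 1.600) = 2075 L/s.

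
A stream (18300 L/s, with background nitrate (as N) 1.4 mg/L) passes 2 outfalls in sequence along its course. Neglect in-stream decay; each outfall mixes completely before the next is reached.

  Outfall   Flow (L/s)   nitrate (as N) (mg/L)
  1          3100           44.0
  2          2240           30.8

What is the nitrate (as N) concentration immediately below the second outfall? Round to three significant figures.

Outfall 1: combined Q = 21400 L/s; C = (18300·1.400 + 3100·44.00)/21400 = 7.571 mg/L.
Outfall 2: combined Q = 23640 L/s; C = (21400·7.571 + 2240·30.80)/23640 = 9.772 mg/L.

9.77 mg/L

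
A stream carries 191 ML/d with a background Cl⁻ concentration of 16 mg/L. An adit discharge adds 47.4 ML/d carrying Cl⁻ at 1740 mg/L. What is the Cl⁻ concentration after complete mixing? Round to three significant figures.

After mixing, C = (191.0·16.00 + 47.40·1740) / 238.4 = 85530/238.4 = 358.8 mg/L.

359 mg/L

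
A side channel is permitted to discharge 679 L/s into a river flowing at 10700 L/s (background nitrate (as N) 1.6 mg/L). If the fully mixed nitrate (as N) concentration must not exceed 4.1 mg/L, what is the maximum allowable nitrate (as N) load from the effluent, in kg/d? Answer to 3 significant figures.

Mass balance at the limit: 10700·1.600 + 679.0·Cₑ = 11380·4.1 → Cₑ = 43.50 mg/L.
679.0 L/s = 0.6790 m³/s. Load = 0.6790 m³/s × 43.50 g/m³ × 86 400 s/d = 2552 kg/d.

2550 kg/d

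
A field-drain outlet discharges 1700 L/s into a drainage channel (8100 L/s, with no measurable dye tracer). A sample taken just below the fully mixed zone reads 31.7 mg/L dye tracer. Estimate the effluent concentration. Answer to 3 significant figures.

Mass balance: 8100·0 + 1700·Cₑ = 9800·31.70
→ Cₑ = (9800·31.70 − 8100·0) / 1700 = 182.7 mg/L.

183 mg/L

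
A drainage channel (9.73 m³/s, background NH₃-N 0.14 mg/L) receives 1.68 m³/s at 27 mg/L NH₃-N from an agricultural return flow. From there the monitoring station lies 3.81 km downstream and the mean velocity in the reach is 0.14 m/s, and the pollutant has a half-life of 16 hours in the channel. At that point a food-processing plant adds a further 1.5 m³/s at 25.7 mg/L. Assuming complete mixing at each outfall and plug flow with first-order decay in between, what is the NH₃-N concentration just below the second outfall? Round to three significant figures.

5.59 mg/L

Mass balance: C = (9.730·0.1400 + 1.680·27.00) / 11.41 = 46.72/11.41 = 4.095 mg/L; combined flow 11.41 m³/s.
Travel time t = 3.81·1000 / 0.14 = 27210 s = 7.560 h.
Half-life 16 h → k = ln 2 / 16 = 0.04332 h⁻¹ = 1.040 d⁻¹.
After decay, C = 4.095 × e^(−kt) = 4.095 × 0.7207 = 2.951 mg/L.
At the second outfall, C = (11.41·2.951 + 1.500·25.70) / (11.41 + 1.500) = 5.594 mg/L.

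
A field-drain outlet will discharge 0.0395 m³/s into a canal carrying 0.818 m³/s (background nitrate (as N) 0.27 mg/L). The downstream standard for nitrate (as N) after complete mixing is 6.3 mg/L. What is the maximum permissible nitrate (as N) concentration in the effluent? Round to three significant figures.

At the limit, (Qr·Cr + Qe·Cₑ)/(Qr + Qe) = 6.3:
Cₑ = (0.8575·6.3 − 0.8180·0.2700) / 0.03950 = 131.2 mg/L.

131 mg/L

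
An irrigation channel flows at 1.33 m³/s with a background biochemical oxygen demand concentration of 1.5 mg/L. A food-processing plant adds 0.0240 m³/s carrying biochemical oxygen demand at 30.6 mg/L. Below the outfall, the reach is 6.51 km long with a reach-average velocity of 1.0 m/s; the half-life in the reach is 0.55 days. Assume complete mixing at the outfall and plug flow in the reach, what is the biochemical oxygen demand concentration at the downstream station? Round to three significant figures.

1.83 mg/L

Mass balance: C = (1.330·1.500 + 0.02400·30.60) / 1.354 = 2.729/1.354 = 2.016 mg/L.
Travel time t = 6.51·1000 / 1.0 = 6510 s = 1.808 h.
Half-life 0.55 d → k = ln 2 / 0.55 = 1.260 d⁻¹.
Applying C = C₀e^(−kt): 2.016 × 0.9094 = 1.833 mg/L.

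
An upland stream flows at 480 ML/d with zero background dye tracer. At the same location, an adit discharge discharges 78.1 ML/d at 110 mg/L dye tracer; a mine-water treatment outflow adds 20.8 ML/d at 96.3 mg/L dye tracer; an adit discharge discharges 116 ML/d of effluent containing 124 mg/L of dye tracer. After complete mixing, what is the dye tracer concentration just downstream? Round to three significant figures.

Mass balance: C = (480.0·0 + 78.10·110.0 + 20.80·96.30 + 116.0·124.0) / 694.9 = 24980/694.9 = 35.94 mg/L.

35.9 mg/L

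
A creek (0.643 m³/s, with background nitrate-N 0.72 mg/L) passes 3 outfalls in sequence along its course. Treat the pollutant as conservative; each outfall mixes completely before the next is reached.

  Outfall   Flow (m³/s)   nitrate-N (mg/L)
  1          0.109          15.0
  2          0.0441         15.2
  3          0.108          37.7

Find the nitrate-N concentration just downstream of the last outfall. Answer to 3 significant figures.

Below outfall 1: Q → 0.7520 m³/s, C = (0.6430·0.7200 + 0.1090·15.00)/0.7520 = 2.790 mg/L.
Below outfall 2: Q → 0.7961 m³/s, C = (0.7520·2.790 + 0.04410·15.20)/0.7961 = 3.477 mg/L.
Below outfall 3: Q → 0.9041 m³/s, C = (0.7961·3.477 + 0.1080·37.70)/0.9041 = 7.565 mg/L.

7.57 mg/L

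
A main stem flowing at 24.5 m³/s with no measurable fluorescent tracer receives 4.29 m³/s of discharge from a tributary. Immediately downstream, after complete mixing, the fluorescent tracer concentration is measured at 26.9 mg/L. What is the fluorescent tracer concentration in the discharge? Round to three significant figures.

181 mg/L

Mass balance: 24.50·0 + 4.290·Cₑ = 28.79·26.90
→ Cₑ = (28.79·26.90 − 24.50·0) / 4.290 = 180.5 mg/L.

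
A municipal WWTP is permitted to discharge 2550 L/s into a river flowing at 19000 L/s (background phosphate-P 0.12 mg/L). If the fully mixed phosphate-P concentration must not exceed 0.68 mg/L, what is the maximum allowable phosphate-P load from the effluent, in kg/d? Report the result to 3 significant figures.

1070 kg/d

Mass balance at the limit: 19000·0.1200 + 2550·Cₑ = 21550·0.68 → Cₑ = 4.853 mg/L.
2550 L/s = 2.550 m³/s. Load = 2.550 m³/s × 4.853 g/m³ × 86 400 s/d = 1069 kg/d.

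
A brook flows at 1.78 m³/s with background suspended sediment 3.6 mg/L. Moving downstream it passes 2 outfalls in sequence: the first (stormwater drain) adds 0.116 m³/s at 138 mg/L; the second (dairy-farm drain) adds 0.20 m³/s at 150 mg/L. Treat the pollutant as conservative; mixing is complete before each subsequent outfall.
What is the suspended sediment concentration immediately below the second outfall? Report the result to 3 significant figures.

25.0 mg/L

Outfall 1: combined Q = 1.896 m³/s; C = (1.780·3.600 + 0.1160·138.0)/1.896 = 11.82 mg/L.
Outfall 2: combined Q = 2.096 m³/s; C = (1.896·11.82 + 0.2000·150.0)/2.096 = 25.01 mg/L.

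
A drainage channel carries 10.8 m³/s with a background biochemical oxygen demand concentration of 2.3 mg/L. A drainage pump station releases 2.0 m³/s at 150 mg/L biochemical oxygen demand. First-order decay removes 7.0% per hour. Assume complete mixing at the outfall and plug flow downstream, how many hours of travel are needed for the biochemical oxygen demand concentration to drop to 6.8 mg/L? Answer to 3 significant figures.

18.1 h

Conservation of mass: C = (10.80·2.300 + 2.000·150.0) / 12.80 = 324.8/12.80 = 25.38 mg/L.
7.0%/h lost → k = −ln(1 − 0.07) = 0.07257 h⁻¹.
25.38·exp(−k·t) = 6.8 → t = ln(25.38/6.8)/k = 65330 s = 18.15 h.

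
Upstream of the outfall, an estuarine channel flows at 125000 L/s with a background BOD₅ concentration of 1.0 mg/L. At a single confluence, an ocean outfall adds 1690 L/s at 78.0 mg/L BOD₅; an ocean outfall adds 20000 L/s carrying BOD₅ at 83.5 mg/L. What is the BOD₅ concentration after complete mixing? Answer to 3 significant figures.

Conservation of mass: C = (125000·1.000 + 1690·78.00 + 20000·83.50) / 146700 = 1927000/146700 = 13.14 mg/L.

13.1 mg/L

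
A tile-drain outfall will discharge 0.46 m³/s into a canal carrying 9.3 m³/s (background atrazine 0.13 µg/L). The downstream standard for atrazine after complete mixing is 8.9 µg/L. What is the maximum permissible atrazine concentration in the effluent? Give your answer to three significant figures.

186 µg/L

At the limit, (Qr·Cr + Qe·Cₑ)/(Qr + Qe) = 8.9:
Cₑ = (9.760·8.9 − 9.300·0.1300) / 0.4600 = 186.2 µg/L.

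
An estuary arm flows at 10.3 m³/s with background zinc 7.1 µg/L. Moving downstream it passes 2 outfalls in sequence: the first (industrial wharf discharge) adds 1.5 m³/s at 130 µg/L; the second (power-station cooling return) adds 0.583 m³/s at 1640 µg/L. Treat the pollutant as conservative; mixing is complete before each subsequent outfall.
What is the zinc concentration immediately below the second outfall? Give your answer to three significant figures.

Below outfall 1: Q → 11.80 m³/s, C = (10.30·7.100 + 1.500·130.0)/11.80 = 22.72 µg/L.
Below outfall 2: Q → 12.38 m³/s, C = (11.80·22.72 + 0.5830·1640)/12.38 = 98.87 µg/L.

98.9 µg/L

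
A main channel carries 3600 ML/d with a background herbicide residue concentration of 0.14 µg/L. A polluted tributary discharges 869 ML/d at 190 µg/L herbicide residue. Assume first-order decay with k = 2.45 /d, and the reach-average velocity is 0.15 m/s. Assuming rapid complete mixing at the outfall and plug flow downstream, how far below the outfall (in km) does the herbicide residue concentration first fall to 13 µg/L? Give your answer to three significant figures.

5.54 km

Mixed concentration C = ΣQC/ΣQ = (3600·0.1400 + 869.0·190.0) / 4469 = 165600/4469 = 37.06 µg/L.
Set 37.06·exp(−k·t) = 13 → t = ln(37.06/13)/k = 36940 s = 10.26 h.
Distance = v·t = 0.15·36940 = 5541 m = 5.541 km.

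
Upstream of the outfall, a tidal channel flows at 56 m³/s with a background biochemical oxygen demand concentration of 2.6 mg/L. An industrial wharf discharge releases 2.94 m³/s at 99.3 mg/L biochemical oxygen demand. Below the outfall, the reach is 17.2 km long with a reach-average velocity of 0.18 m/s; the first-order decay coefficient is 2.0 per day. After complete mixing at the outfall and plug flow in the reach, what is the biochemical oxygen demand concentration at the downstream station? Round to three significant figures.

0.813 mg/L

Mixed concentration C = ΣQC/ΣQ = (56.00·2.600 + 2.940·99.30) / 58.94 = 437.5/58.94 = 7.424 mg/L.
Travel time t = 17.2·1000 / 0.18 = 95560 s = 26.54 h.
First-order decay: C = 7.424·exp(−k·t) = 7.424·0.1095 = 0.8128 mg/L.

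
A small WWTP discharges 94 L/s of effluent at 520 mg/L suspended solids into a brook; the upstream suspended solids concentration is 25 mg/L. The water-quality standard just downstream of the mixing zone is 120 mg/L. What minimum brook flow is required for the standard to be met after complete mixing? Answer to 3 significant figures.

396 L/s

Set C_mix = 120: (Q·25.00 + 94.00·520.0) / (Q + 94.00) = 120
→ Q = 94.00·(520.0 − 120)/(120 − 25.00) = 395.8 L/s.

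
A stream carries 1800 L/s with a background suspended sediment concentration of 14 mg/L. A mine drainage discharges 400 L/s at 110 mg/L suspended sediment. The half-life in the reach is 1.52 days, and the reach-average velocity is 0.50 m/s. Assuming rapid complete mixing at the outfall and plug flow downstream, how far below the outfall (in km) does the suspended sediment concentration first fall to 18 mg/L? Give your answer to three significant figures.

Mixed concentration C = ΣQC/ΣQ = (1800·14.00 + 400.0·110.0) / 2200 = 69200/2200 = 31.45 mg/L.
Half-life 1.52 d → k = ln 2 / 1.52 = 0.4560 d⁻¹.
Set 31.45·exp(−k·t) = 18 → t = ln(31.45/18)/k = 105800 s = 29.38 h.
Distance = v·t = 0.50·105800 = 52880 m = 52.88 km.

52.9 km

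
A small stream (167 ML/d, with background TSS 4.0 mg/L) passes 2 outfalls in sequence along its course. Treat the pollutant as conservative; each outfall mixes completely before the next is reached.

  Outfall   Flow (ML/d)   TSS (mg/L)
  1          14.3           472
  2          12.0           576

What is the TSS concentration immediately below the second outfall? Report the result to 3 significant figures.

74.1 mg/L

After outfall 1: Q = 167.0 + 14.30 = 181.3 ML/d; C = (167.0·4.000 + 14.30·472.0)/181.3 = 40.91 mg/L.
After outfall 2: Q = 181.3 + 12.00 = 193.3 ML/d; C = (181.3·40.91 + 12.00·576.0)/193.3 = 74.13 mg/L.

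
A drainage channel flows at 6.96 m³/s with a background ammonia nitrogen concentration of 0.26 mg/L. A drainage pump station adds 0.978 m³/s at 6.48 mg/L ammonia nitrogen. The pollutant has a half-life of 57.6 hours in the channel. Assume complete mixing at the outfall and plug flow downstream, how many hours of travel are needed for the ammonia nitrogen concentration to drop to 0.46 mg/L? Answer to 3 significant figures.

Conservation of mass: C = (6.960·0.2600 + 0.9780·6.480) / 7.938 = 8.147/7.938 = 1.026 mg/L.
Half-life 57.6 h → k = ln 2 / 57.6 = 0.01203 h⁻¹ = 0.2888 d⁻¹.
1.026·exp(−k·t) = 0.46 → t = ln(1.026/0.46)/k = 240100 s = 66.69 h.

66.7 h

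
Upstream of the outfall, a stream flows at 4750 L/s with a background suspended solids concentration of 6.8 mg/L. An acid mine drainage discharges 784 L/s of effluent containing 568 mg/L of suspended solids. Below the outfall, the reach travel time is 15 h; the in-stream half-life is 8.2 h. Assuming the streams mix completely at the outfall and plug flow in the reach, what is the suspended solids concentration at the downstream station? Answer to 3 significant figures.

24.3 mg/L

Mass balance: C = (4750·6.800 + 784.0·568.0) / 5534 = 477600/5534 = 86.31 mg/L.
Half-life 8.2 h → k = ln 2 / 8.2 = 0.08453 h⁻¹ = 2.029 d⁻¹.
Applying C = C₀e^(−kt): 86.31 × 0.2814 = 24.29 mg/L.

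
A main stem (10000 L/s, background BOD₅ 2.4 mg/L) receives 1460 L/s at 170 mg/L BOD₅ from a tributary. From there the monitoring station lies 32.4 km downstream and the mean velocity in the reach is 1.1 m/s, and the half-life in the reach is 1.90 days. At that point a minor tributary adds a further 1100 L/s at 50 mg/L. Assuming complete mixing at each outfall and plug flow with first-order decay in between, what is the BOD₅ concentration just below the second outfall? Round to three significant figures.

23.5 mg/L

Flow-weighted average: C = (10000·2.400 + 1460·170.0) / 11460 = 272200/11460 = 23.75 mg/L; combined flow 11460 L/s.
Travel time t = 32.4·1000 / 1.1 = 29450 s = 8.182 h.
Half-life 1.90 d → k = ln 2 / 1.90 = 0.3648 d⁻¹.
After decay, C = 23.75 × e^(−kt) = 23.75 × 0.8831 = 20.97 mg/L.
Second outfall: C = (11460·20.97 + 1100·50.00)/12560 = 23.52 mg/L.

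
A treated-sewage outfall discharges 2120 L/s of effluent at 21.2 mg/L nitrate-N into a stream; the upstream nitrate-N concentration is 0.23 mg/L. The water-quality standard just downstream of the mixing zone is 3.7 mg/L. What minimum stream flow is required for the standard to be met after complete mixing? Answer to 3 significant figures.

Set C_mix = 3.7: (Q·0.2300 + 2120·21.20) / (Q + 2120) = 3.7
→ Q = 2120·(21.20 − 3.7)/(3.7 − 0.2300) = 10690 L/s.

10700 L/s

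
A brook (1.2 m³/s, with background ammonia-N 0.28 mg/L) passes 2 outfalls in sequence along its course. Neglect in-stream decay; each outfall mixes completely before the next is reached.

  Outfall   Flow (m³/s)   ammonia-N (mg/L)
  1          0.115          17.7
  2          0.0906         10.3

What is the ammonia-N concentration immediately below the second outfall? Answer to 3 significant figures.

2.35 mg/L

After outfall 1: Q = 1.200 + 0.1150 = 1.315 m³/s; C = (1.200·0.2800 + 0.1150·17.70)/1.315 = 1.803 mg/L.
After outfall 2: Q = 1.315 + 0.09060 = 1.406 m³/s; C = (1.315·1.803 + 0.09060·10.30)/1.406 = 2.351 mg/L.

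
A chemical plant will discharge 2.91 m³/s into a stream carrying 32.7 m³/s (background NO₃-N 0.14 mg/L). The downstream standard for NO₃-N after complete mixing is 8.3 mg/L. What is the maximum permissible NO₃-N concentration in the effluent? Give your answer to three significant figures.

100 mg/L

At the limit, (Qr·Cr + Qe·Cₑ)/(Qr + Qe) = 8.3:
Cₑ = (35.61·8.3 − 32.70·0.1400) / 2.910 = 99.99 mg/L.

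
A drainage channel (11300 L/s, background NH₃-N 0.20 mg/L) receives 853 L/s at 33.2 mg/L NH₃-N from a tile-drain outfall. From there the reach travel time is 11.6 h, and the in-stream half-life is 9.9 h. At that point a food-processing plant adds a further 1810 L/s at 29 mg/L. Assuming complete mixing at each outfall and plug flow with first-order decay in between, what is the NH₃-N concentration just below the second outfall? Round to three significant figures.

Conservation of mass: C = (11300·0.2000 + 853.0·33.20) / 12150 = 30580/12150 = 2.516 mg/L; combined flow 12150 L/s.
Half-life 9.9 h → k = ln 2 / 9.9 = 0.07001 h⁻¹ = 1.680 d⁻¹.
Applying C = C₀e^(−kt): 2.516 × 0.4439 = 1.117 mg/L.
At the second outfall, C = (12150·1.117 + 1810·29.00) / (12150 + 1810) = 4.731 mg/L.

4.73 mg/L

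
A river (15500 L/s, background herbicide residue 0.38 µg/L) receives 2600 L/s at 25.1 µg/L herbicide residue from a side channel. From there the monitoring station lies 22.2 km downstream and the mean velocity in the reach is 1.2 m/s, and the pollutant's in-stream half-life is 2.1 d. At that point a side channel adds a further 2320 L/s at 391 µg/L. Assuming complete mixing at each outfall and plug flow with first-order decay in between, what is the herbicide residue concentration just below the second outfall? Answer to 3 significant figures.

After mixing, C = (15500·0.3800 + 2600·25.10) / 18100 = 71150/18100 = 3.931 µg/L; combined flow 18100 L/s.
Travel time t = 22.2·1000 / 1.2 = 18500 s = 5.139 h.
Half-life 2.1 d → k = ln 2 / 2.1 = 0.3301 d⁻¹.
Applying C = C₀e^(−kt): 3.931 × 0.9318 = 3.663 µg/L.
At the second outfall, C = (18100·3.663 + 2320·391.0) / (18100 + 2320) = 47.67 µg/L.

47.7 µg/L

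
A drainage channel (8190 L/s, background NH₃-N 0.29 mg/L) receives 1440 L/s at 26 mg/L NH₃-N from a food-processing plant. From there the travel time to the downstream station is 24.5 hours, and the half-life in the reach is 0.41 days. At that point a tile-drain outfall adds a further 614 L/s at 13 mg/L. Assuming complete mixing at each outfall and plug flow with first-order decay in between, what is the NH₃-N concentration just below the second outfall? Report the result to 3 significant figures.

1.47 mg/L

Mixed concentration C = ΣQC/ΣQ = (8190·0.2900 + 1440·26.00) / 9630 = 39820/9630 = 4.134 mg/L; combined flow 9630 L/s.
Half-life 0.41 d → k = ln 2 / 0.41 = 1.691 d⁻¹.
After decay, C = 4.134 × e^(−kt) = 4.134 × 0.1780 = 0.7360 mg/L.
Second outfall: C = (9630·0.7360 + 614.0·13.00)/10240 = 1.471 mg/L.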